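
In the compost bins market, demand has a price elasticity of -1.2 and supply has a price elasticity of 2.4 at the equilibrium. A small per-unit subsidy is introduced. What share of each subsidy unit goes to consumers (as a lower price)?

For a small subsidy around the equilibrium, the benefit split depends on the relative slopes, which at a point are proportional to the elasticities.
Buyer share = εs/(εs + |εd|) = 2.4/(2.4 + 1.2) = 2/3; seller share = |εd|/(εs + |εd|) = 1/3.

Consumer share = 2/3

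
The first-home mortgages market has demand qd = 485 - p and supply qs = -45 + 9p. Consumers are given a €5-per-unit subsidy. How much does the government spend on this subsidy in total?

Government cost = €2182.5

Pre-subsidy: 485 - p = -45 + 9p gives p* = 53, q* = 432.
With the rebate, buyers effectively pay pb = ps − 5, where ps is the price sellers receive.
Demand in terms of ps becomes qd = 485 − 1(ps − 5) = 490 - ps. Setting this equal to supply: 490 - ps = -45 + 9ps, so ps = 53.5.
Buyers pay pb = 53.5 − 5 = 48.5; q' = -45 + 9·53.5 = 436.5.
Government outlay = subsidy × quantity = 5 × 436.5 = 2182.5.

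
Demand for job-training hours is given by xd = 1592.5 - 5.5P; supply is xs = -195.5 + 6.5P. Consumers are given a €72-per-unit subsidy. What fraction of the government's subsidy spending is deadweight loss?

DWL / government spending = 429/3950

Pre-subsidy: 1592.5 - 5.5P = -195.5 + 6.5P gives P* = 149, x* = 773.
With the rebate, buyers effectively pay Pb = Ps − 72, where Ps is the price sellers receive.
Demand in terms of Ps becomes xd = 1592.5 − 5.5(Ps − 72) = 1988.5 - 5.5Ps. Setting this equal to supply: 1988.5 - 5.5Ps = -195.5 + 6.5Ps, so Ps = 182.
Buyers pay Pb = 182 − 72 = 110; x' = -195.5 + 6.5·182 = 987.5.
ΔCS = ½(773 + 987.5)(149 − 110) = 34329.75; ΔPS = ½(773 + 987.5)(182 − 149) = 29048.25.
Government spending = 72 × 987.5 = 71100.
DWL = ½ × 72 × (987.5 − 773) = 7722; fraction = 7722 / 71100 = 429/3950.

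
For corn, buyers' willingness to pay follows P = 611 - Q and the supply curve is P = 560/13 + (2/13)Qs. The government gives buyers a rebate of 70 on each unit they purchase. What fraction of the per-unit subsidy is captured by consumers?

Consumer share = 13/15

Pre-subsidy: 611 - Q = 560/13 + (2/13)Q gives Q* = 492.2 and P* = 118.8.
With the rebate, buyers effectively pay Pb = Ps − 70, where Ps is the price sellers receive.
On the curves, Pb = 611 - Q and Ps = 560/13 + (2/13)Q; the wedge Ps − Pb = 70 gives 560/13 + (2/13)Q − (611 - Q) = 70, so Q' = 8293/15.
Then Pb = 611 − 1·(8293/15) = 872/15 and Ps = 560/13 + (2/13)·(8293/15) = 1922/15.
Buyers' price falls by P* − Pb = 118.8 − 872/15 = 182/3; sellers' price rises by Ps − P* = 1922/15 − 118.8 = 28/3.
So consumers capture (182/3)/70 = 13/15 of each unit of subsidy.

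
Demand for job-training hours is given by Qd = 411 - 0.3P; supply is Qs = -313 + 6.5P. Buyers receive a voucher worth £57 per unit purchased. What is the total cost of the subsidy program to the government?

Pre-subsidy: 411 - 0.3P = -313 + 6.5P gives P* = 1810/17, Q* = 6444/17.
With the rebate, buyers effectively pay Pb = Ps − 57, where Ps is the price sellers receive.
Demand in terms of Ps becomes Qd = 411 − 0.3(Ps − 57) = 428.1 - 0.3Ps. Setting this equal to supply: 428.1 - 0.3Ps = -313 + 6.5Ps, so Ps = 7411/68.
Buyers pay Pb = 7411/68 − 57 = 3535/68; Q' = -313 + 6.5·(7411/68) = 53775/136.
Government outlay = subsidy × quantity = 57 × 53775/136 = 3065175/136.

Government cost = 3065175/136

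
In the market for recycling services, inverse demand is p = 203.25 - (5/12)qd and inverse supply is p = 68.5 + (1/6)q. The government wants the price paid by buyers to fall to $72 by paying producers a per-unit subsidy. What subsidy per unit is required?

At a buyer price of 72, quantity demanded is 487.8 − 2.4·72 = 315.
Sellers supply 315 only when they receive ps = 68.5 + (1/6)·315 = 121.
s = ps − pb = 121 − 72 = 49.

Required subsidy s = $49 per unit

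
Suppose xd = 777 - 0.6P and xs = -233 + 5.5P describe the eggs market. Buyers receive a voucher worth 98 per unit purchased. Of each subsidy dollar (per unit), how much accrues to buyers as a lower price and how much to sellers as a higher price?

Buyers gain 5390/61 per unit; sellers gain 588/61 per unit

Pre-subsidy: 777 - 0.6P = -233 + 5.5P gives P* = 10100/61, x* = 41337/61.
With the rebate, buyers effectively pay Pb = Ps − 98, where Ps is the price sellers receive.
Demand in terms of Ps becomes xd = 777 − 0.6(Ps − 98) = 835.8 - 0.6Ps. Setting this equal to supply: 835.8 - 0.6Ps = -233 + 5.5Ps, so Ps = 10688/61.
Buyers pay Pb = 10688/61 − 98 = 4710/61; x' = -233 + 5.5·(10688/61) = 44571/61.
Buyers' price falls by P* − Pb = 10100/61 − 4710/61 = 5390/61; sellers' price rises by Ps − P* = 10688/61 − 10100/61 = 588/61.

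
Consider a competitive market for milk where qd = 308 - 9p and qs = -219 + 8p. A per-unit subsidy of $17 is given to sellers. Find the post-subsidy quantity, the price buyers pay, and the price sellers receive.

Pre-subsidy: 308 - 9p = -219 + 8p gives p* = 31, q* = 29.
With the subsidy, sellers receive ps = pb + 17 for each unit, where pb is the price buyers pay.
Supply in terms of pb becomes qs = -219 + 8(pb + 17) = -83 + 8pb. Setting this equal to demand: 308 - 9pb = -83 + 8pb, so pb = 23.
Sellers receive ps = 23 + 17 = 40; q' = 308 − 9·23 = 101.

q' = 101; buyers pay $23; sellers receive $40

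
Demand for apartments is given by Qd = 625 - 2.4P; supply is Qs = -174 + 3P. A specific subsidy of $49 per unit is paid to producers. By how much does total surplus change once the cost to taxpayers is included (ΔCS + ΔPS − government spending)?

Pre-subsidy: 625 - 2.4P = -174 + 3P gives P* = 3995/27, Q* = 2429/9.
With the subsidy, sellers receive Ps = Pb + 49 for each unit, where Pb is the price buyers pay.
Supply in terms of Pb becomes Qs = -174 + 3(Pb + 49) = -27 + 3Pb. Setting this equal to demand: 625 - 2.4Pb = -27 + 3Pb, so Pb = 3260/27.
Sellers receive Ps = 3260/27 + 49 = 4583/27; Q' = 625 − 2.4·(3260/27) = 3017/9.
ΔCS = ½(2429/9 + 3017/9)(3995/27 − 3260/27) = 667135/81; ΔPS = ½(2429/9 + 3017/9)(4583/27 − 3995/27) = 533708/81.
Government spending = 49 × 3017/9 = 147833/9.
Net change = 667135/81 + 533708/81 − 147833/9 = -4802/3. The loss equals the DWL triangle ½·49·196/3.

Net change in total surplus = -4802/3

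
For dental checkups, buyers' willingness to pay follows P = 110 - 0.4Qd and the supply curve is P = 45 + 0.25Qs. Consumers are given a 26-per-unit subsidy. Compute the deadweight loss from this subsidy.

Deadweight loss = 520

Pre-subsidy: 110 - 0.4Q = 45 + 0.25Q gives Q* = 100 and P* = 70.
With the rebate, buyers effectively pay Pb = Ps − 26, where Ps is the price sellers receive.
On the curves, Pb = 110 - 0.4Q and Ps = 45 + 0.25Q; the wedge Ps − Pb = 26 gives 45 + 0.25Q − (110 - 0.4Q) = 26, so Q' = 140.
Then Pb = 110 − 0.4·140 = 54 and Ps = 45 + 0.25·140 = 80.
The subsidy expands output by 140 − 100 = 40 past the efficient level; on those units the gap between marginal cost and willingness to pay runs from 0 up to 26.
DWL = ½ × 26 × 40 = 520.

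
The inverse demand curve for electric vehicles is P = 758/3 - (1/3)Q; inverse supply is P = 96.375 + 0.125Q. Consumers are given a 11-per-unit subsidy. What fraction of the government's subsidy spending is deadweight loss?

DWL / government spending = 12/365

Pre-subsidy: 758/3 - (1/3)Q = 96.375 + 0.125Q gives Q* = 341 and P* = 139.
With the rebate, buyers effectively pay Pb = Ps − 11, where Ps is the price sellers receive.
On the curves, Pb = 758/3 - (1/3)Q and Ps = 96.375 + 0.125Q; the wedge Ps − Pb = 11 gives 96.375 + 0.125Q − (758/3 - (1/3)Q) = 11, so Q' = 365.
Then Pb = 758/3 − (1/3)·365 = 131 and Ps = 96.375 + 0.125·365 = 142.
ΔCS = ½(341 + 365)(139 − 131) = 2824; ΔPS = ½(341 + 365)(142 − 139) = 1059.
Government spending = 11 × 365 = 4015.
DWL = ½ × 11 × (365 − 341) = 132; fraction = 132 / 4015 = 12/365.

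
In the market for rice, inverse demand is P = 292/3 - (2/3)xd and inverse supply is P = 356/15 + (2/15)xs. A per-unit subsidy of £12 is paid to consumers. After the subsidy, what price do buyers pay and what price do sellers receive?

Pre-subsidy: 292/3 - (2/3)x = 356/15 + (2/15)x gives x* = 92 and P* = 36.
With the rebate, buyers effectively pay Pb = Ps − 12, where Ps is the price sellers receive.
On the curves, Pb = 292/3 - (2/3)x and Ps = 356/15 + (2/15)x; the wedge Ps − Pb = 12 gives 356/15 + (2/15)x − (292/3 - (2/3)x) = 12, so x' = 107.
Then Pb = 292/3 − (2/3)·107 = 26 and Ps = 356/15 + (2/15)·107 = 38.

Buyers pay £26; sellers receive £38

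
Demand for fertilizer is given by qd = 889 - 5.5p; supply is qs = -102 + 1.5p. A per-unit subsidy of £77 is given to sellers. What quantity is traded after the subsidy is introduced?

Pre-subsidy: 889 - 5.5p = -102 + 1.5p gives p* = 991/7, q* = 1545/14.
With the subsidy, sellers receive ps = pb + 77 for each unit, where pb is the price buyers pay.
Supply in terms of pb becomes qs = -102 + 1.5(pb + 77) = 13.5 + 1.5pb. Setting this equal to demand: 889 - 5.5pb = 13.5 + 1.5pb, so pb = 1751/14.
Sellers receive ps = 1751/14 + 77 = 2829/14; q' = 889 − 5.5·(1751/14) = 5631/28.

q' = 5631/28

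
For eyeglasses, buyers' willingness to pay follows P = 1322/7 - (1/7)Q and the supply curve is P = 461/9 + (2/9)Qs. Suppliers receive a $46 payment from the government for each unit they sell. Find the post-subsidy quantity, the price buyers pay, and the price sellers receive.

Q' = 503; buyers pay $117; sellers receive $163

Pre-subsidy: 1322/7 - (1/7)Q = 461/9 + (2/9)Q gives Q* = 377 and P* = 135.
With the subsidy, sellers receive Ps = Pb + 46 for each unit, where Pb is the price buyers pay.
On the curves, Pb = 1322/7 - (1/7)Q and Ps = 461/9 + (2/9)Q; the wedge Ps − Pb = 46 gives 461/9 + (2/9)Q − (1322/7 - (1/7)Q) = 46, so Q' = 503.
Then Pb = 1322/7 − (1/7)·503 = 117 and Ps = 461/9 + (2/9)·503 = 163.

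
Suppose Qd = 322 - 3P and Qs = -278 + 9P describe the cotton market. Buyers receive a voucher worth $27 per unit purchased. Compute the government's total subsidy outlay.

Pre-subsidy: 322 - 3P = -278 + 9P gives P* = 50, Q* = 172.
With the rebate, buyers effectively pay Pb = Ps − 27, where Ps is the price sellers receive.
Demand in terms of Ps becomes Qd = 322 − 3(Ps − 27) = 403 - 3Ps. Setting this equal to supply: 403 - 3Ps = -278 + 9Ps, so Ps = 56.75.
Buyers pay Pb = 56.75 − 27 = 29.75; Q' = -278 + 9·56.75 = 232.75.
Government outlay = subsidy × quantity = 27 × 232.75 = 6284.25.

Government cost = $6284.25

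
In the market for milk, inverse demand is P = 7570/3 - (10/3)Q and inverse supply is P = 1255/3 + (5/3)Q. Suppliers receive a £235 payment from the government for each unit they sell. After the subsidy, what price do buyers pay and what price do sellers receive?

Buyers pay 2890/3; sellers receive 3595/3

Pre-subsidy: 7570/3 - (10/3)Q = 1255/3 + (5/3)Q gives Q* = 421 and P* = 1120.
With the subsidy, sellers receive Ps = Pb + 235 for each unit, where Pb is the price buyers pay.
On the curves, Pb = 7570/3 - (10/3)Q and Ps = 1255/3 + (5/3)Q; the wedge Ps − Pb = 235 gives 1255/3 + (5/3)Q − (7570/3 - (10/3)Q) = 235, so Q' = 468.
Then Pb = 7570/3 − (10/3)·468 = 2890/3 and Ps = 1255/3 + (5/3)·468 = 3595/3.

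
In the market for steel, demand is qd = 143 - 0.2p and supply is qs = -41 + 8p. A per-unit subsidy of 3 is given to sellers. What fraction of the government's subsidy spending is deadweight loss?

DWL / government spending = 4/1901

Pre-subsidy: 143 - 0.2p = -41 + 8p gives p* = 920/41, q* = 5679/41.
With the subsidy, sellers receive ps = pb + 3 for each unit, where pb is the price buyers pay.
Supply in terms of pb becomes qs = -41 + 8(pb + 3) = -17 + 8pb. Setting this equal to demand: 143 - 0.2pb = -17 + 8pb, so pb = 800/41.
Sellers receive ps = 800/41 + 3 = 923/41; q' = 143 − 0.2·(800/41) = 5703/41.
ΔCS = ½(5679/41 + 5703/41)(920/41 − 800/41) = 682920/1681; ΔPS = ½(5679/41 + 5703/41)(923/41 − 920/41) = 17073/1681.
Government spending = 3 × 5703/41 = 17109/41.
DWL = ½ × 3 × (5703/41 − 5679/41) = 36/41; fraction = (36/41) / (17109/41) = 4/1901.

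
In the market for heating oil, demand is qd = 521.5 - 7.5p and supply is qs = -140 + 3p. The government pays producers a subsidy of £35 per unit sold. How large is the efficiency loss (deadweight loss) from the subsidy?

Pre-subsidy: 521.5 - 7.5p = -140 + 3p gives p* = 63, q* = 49.
With the subsidy, sellers receive ps = pb + 35 for each unit, where pb is the price buyers pay.
Supply in terms of pb becomes qs = -140 + 3(pb + 35) = -35 + 3pb. Setting this equal to demand: 521.5 - 7.5pb = -35 + 3pb, so pb = 53.
Sellers receive ps = 53 + 35 = 88; q' = 521.5 − 7.5·53 = 124.
The subsidy expands output by 124 − 49 = 75 past the efficient level; on those units the gap between marginal cost and willingness to pay runs from 0 up to 35.
DWL = ½ × 35 × 75 = 1312.5.

Deadweight loss = £1312.5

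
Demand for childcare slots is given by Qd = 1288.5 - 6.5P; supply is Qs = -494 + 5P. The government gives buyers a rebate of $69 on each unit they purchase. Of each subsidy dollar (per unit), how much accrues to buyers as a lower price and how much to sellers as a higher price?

Pre-subsidy: 1288.5 - 6.5P = -494 + 5P gives P* = 155, Q* = 281.
With the rebate, buyers effectively pay Pb = Ps − 69, where Ps is the price sellers receive.
Demand in terms of Ps becomes Qd = 1288.5 − 6.5(Ps − 69) = 1737 - 6.5Ps. Setting this equal to supply: 1737 - 6.5Ps = -494 + 5Ps, so Ps = 194.
Buyers pay Pb = 194 − 69 = 125; Q' = -494 + 5·194 = 476.
Buyers' price falls by P* − Pb = 155 − 125 = 30; sellers' price rises by Ps − P* = 194 − 155 = 39.

Buyers gain $30 per unit; sellers gain $39 per unit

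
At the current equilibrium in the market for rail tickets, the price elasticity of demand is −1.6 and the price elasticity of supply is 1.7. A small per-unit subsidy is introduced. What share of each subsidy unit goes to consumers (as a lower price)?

For a small subsidy around the equilibrium, the benefit split depends on the relative slopes, which at a point are proportional to the elasticities.
Buyer share = εs/(εs + |εd|) = 1.7/(1.7 + 1.6) = 17/33; seller share = |εd|/(εs + |εd|) = 16/33.

Consumer share = 17/33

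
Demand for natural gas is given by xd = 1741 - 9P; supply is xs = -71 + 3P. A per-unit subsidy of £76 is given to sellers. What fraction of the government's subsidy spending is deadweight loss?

Pre-subsidy: 1741 - 9P = -71 + 3P gives P* = 151, x* = 382.
With the subsidy, sellers receive Ps = Pb + 76 for each unit, where Pb is the price buyers pay.
Supply in terms of Pb becomes xs = -71 + 3(Pb + 76) = 157 + 3Pb. Setting this equal to demand: 1741 - 9Pb = 157 + 3Pb, so Pb = 132.
Sellers receive Ps = 132 + 76 = 208; x' = 1741 − 9·132 = 553.
ΔCS = ½(382 + 553)(151 − 132) = 8882.5; ΔPS = ½(382 + 553)(208 − 151) = 26647.5.
Government spending = 76 × 553 = 42028.
DWL = ½ × 76 × (553 − 382) = 6498; fraction = 6498 / 42028 = 171/1106.

DWL / government spending = 171/1106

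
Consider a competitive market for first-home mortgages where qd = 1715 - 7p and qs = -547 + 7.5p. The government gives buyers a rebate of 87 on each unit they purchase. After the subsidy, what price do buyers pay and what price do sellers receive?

Pre-subsidy: 1715 - 7p = -547 + 7.5p gives p* = 156, q* = 623.
With the rebate, buyers effectively pay pb = ps − 87, where ps is the price sellers receive.
Demand in terms of ps becomes qd = 1715 − 7(ps − 87) = 2324 - 7ps. Setting this equal to supply: 2324 - 7ps = -547 + 7.5ps, so ps = 198.
Buyers pay pb = 198 − 87 = 111; q' = -547 + 7.5·198 = 938.

Buyers pay 111; sellers receive 198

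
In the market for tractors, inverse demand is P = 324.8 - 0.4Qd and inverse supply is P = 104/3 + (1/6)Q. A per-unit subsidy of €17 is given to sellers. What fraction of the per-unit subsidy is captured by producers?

Producer share = 5/17

Pre-subsidy: 324.8 - 0.4Q = 104/3 + (1/6)Q gives Q* = 512 and P* = 120.
With the subsidy, sellers receive Ps = Pb + 17 for each unit, where Pb is the price buyers pay.
On the curves, Pb = 324.8 - 0.4Q and Ps = 104/3 + (1/6)Q; the wedge Ps − Pb = 17 gives 104/3 + (1/6)Q − (324.8 - 0.4Q) = 17, so Q' = 542.
Then Pb = 324.8 − 0.4·542 = 108 and Ps = 104/3 + (1/6)·542 = 125.
Buyers' price falls by P* − Pb = 120 − 108 = 12; sellers' price rises by Ps − P* = 125 − 120 = 5.
So producers capture 5/17 = 5/17 of each unit of subsidy.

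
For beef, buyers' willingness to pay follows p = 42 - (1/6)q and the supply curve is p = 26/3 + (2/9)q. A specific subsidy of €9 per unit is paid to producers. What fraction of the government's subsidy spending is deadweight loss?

Pre-subsidy: 42 - (1/6)q = 26/3 + (2/9)q gives q* = 600/7 and p* = 194/7.
With the subsidy, sellers receive ps = pb + 9 for each unit, where pb is the price buyers pay.
On the curves, pb = 42 - (1/6)q and ps = 26/3 + (2/9)q; the wedge ps − pb = 9 gives 26/3 + (2/9)q − (42 - (1/6)q) = 9, so q' = 762/7.
Then pb = 42 − (1/6)·(762/7) = 167/7 and ps = 26/3 + (2/9)·(762/7) = 230/7.
ΔCS = ½(600/7 + 762/7)(194/7 − 167/7) = 18387/49; ΔPS = ½(600/7 + 762/7)(230/7 − 194/7) = 24516/49.
Government spending = 9 × 762/7 = 6858/7.
DWL = ½ × 9 × (762/7 − 600/7) = 729/7; fraction = (729/7) / (6858/7) = 27/254.

DWL / government spending = 27/254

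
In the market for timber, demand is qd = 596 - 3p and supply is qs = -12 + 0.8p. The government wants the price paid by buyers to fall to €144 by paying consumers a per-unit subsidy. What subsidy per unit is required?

Required subsidy s = €76 per unit

At a buyer price of 144, quantity demanded is 596 − 3·144 = 164.
Sellers supply 164 only when they receive ps with -12 + 0.8·ps = 164, i.e. ps = 220.
s = ps − pb = 220 − 144 = 76.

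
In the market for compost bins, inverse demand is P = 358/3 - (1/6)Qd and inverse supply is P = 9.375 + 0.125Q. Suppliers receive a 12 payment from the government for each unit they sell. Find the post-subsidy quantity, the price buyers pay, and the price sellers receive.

Pre-subsidy: 358/3 - (1/6)Q = 9.375 + 0.125Q gives Q* = 377 and P* = 56.5.
With the subsidy, sellers receive Ps = Pb + 12 for each unit, where Pb is the price buyers pay.
On the curves, Pb = 358/3 - (1/6)Q and Ps = 9.375 + 0.125Q; the wedge Ps − Pb = 12 gives 9.375 + 0.125Q − (358/3 - (1/6)Q) = 12, so Q' = 2927/7.
Then Pb = 358/3 − (1/6)·(2927/7) = 695/14 and Ps = 9.375 + 0.125·(2927/7) = 863/14.

Q' = 2927/7; buyers pay 695/14; sellers receive 863/14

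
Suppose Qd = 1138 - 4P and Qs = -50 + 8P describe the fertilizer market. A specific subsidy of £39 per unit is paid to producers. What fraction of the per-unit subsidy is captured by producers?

Producer share = 1/3

Pre-subsidy: 1138 - 4P = -50 + 8P gives P* = 99, Q* = 742.
With the subsidy, sellers receive Ps = Pb + 39 for each unit, where Pb is the price buyers pay.
Supply in terms of Pb becomes Qs = -50 + 8(Pb + 39) = 262 + 8Pb. Setting this equal to demand: 1138 - 4Pb = 262 + 8Pb, so Pb = 73.
Sellers receive Ps = 73 + 39 = 112; Q' = 1138 − 4·73 = 846.
Buyers' price falls by P* − Pb = 99 − 73 = 26; sellers' price rises by Ps − P* = 112 − 99 = 13.
So producers capture 13/39 = 1/3 of each unit of subsidy.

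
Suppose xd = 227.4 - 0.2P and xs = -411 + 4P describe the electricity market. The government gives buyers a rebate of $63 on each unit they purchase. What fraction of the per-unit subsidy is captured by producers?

Pre-subsidy: 227.4 - 0.2P = -411 + 4P gives P* = 152, x* = 197.
With the rebate, buyers effectively pay Pb = Ps − 63, where Ps is the price sellers receive.
Demand in terms of Ps becomes xd = 227.4 − 0.2(Ps − 63) = 240 - 0.2Ps. Setting this equal to supply: 240 - 0.2Ps = -411 + 4Ps, so Ps = 155.
Buyers pay Pb = 155 − 63 = 92; x' = -411 + 4·155 = 209.
Buyers' price falls by P* − Pb = 152 − 92 = 60; sellers' price rises by Ps − P* = 155 − 152 = 3.
So producers capture 3/63 = 1/21 of each unit of subsidy.

Producer share = 1/21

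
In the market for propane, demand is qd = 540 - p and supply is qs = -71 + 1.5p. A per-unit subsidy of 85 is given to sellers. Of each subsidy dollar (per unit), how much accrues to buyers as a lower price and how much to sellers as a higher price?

Pre-subsidy: 540 - p = -71 + 1.5p gives p* = 244.4, q* = 295.6.
With the subsidy, sellers receive ps = pb + 85 for each unit, where pb is the price buyers pay.
Supply in terms of pb becomes qs = -71 + 1.5(pb + 85) = 56.5 + 1.5pb. Setting this equal to demand: 540 - pb = 56.5 + 1.5pb, so pb = 193.4.
Sellers receive ps = 193.4 + 85 = 278.4; q' = 540 − 1·193.4 = 346.6.
Buyers' price falls by p* − pb = 244.4 − 193.4 = 51; sellers' price rises by ps − p* = 278.4 − 244.4 = 34.

Buyers gain 51 per unit; sellers gain 34 per unit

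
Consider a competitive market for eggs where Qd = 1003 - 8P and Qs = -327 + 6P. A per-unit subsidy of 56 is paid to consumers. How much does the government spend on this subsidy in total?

Government cost = 24360

Pre-subsidy: 1003 - 8P = -327 + 6P gives P* = 95, Q* = 243.
With the rebate, buyers effectively pay Pb = Ps − 56, where Ps is the price sellers receive.
Demand in terms of Ps becomes Qd = 1003 − 8(Ps − 56) = 1451 - 8Ps. Setting this equal to supply: 1451 - 8Ps = -327 + 6Ps, so Ps = 127.
Buyers pay Pb = 127 − 56 = 71; Q' = -327 + 6·127 = 435.
Government outlay = subsidy × quantity = 56 × 435 = 24360.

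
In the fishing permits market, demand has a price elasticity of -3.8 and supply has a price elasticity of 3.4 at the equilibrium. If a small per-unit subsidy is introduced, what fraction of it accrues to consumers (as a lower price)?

For a small subsidy around the equilibrium, the benefit split depends on the relative slopes, which at a point are proportional to the elasticities.
Buyer share = εs/(εs + |εd|) = 3.4/(3.4 + 3.8) = 17/36; seller share = |εd|/(εs + |εd|) = 19/36.

Consumer share = 17/36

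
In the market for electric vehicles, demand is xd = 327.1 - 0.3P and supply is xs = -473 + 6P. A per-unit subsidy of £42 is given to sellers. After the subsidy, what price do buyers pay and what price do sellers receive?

Pre-subsidy: 327.1 - 0.3P = -473 + 6P gives P* = 127, x* = 289.
With the subsidy, sellers receive Ps = Pb + 42 for each unit, where Pb is the price buyers pay.
Supply in terms of Pb becomes xs = -473 + 6(Pb + 42) = -221 + 6Pb. Setting this equal to demand: 327.1 - 0.3Pb = -221 + 6Pb, so Pb = 87.
Sellers receive Ps = 87 + 42 = 129; x' = 327.1 − 0.3·87 = 301.

Buyers pay £87; sellers receive £129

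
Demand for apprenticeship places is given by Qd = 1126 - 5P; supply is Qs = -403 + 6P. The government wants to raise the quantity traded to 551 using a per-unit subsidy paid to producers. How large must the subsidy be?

At Q = 551, invert demand for the buyer price: Pb = (1126 − 551)/5 = 115; invert supply for the seller price: Ps = (551 − (-403))/6 = 159.
The subsidy must fill the gap: s = Ps − Pb = 159 − 115 = 44.

Required subsidy s = 44 per unit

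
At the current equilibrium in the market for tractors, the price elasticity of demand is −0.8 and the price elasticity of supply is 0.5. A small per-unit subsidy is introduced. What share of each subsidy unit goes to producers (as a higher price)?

Producer share = 8/13

For a small subsidy around the equilibrium, the benefit split depends on the relative slopes, which at a point are proportional to the elasticities.
Buyer share = εs/(εs + |εd|) = 0.5/(0.5 + 0.8) = 5/13; seller share = |εd|/(εs + |εd|) = 8/13.
So producers capture 8/13 of the subsidy.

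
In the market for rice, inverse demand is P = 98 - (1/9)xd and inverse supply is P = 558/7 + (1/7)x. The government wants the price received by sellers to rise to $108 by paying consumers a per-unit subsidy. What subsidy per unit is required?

At a seller price of 108, quantity supplied is -558 + 7·108 = 198.
Buyers absorb 198 only when they pay Pb = 98 − (1/9)·198 = 76.
s = Ps − Pb = 108 − 76 = 32.

Required subsidy s = $32 per unit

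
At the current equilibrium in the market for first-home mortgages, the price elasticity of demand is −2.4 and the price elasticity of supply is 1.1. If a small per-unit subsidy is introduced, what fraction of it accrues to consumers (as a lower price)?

For a small subsidy around the equilibrium, the benefit split depends on the relative slopes, which at a point are proportional to the elasticities.
Buyer share = εs/(εs + |εd|) = 1.1/(1.1 + 2.4) = 11/35; seller share = |εd|/(εs + |εd|) = 24/35.

Consumer share = 11/35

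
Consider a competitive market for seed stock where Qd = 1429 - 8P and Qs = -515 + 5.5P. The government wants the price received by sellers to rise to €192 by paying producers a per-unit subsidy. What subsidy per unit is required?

At a seller price of 192, quantity supplied is -515 + 5.5·192 = 541.
Buyers absorb 541 only when they pay Pb with 1429 − 8·Pb = 541, i.e. Pb = 111.
s = Ps − Pb = 192 − 111 = 81.

Required subsidy s = €81 per unit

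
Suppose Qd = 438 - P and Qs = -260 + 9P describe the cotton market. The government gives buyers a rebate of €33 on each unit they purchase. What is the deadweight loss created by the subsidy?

Pre-subsidy: 438 - P = -260 + 9P gives P* = 69.8, Q* = 368.2.
With the rebate, buyers effectively pay Pb = Ps − 33, where Ps is the price sellers receive.
Demand in terms of Ps becomes Qd = 438 − 1(Ps − 33) = 471 - Ps. Setting this equal to supply: 471 - Ps = -260 + 9Ps, so Ps = 73.1.
Buyers pay Pb = 73.1 − 33 = 40.1; Q' = -260 + 9·73.1 = 397.9.
The subsidy expands output by 397.9 − 368.2 = 29.7 past the efficient level; on those units the gap between marginal cost and willingness to pay runs from 0 up to 33.
DWL = ½ × 33 × 29.7 = 490.05.

Deadweight loss = €490.05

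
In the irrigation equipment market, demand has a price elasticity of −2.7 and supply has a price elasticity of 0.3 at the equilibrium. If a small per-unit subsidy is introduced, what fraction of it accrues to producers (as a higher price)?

For a small subsidy around the equilibrium, the benefit split depends on the relative slopes, which at a point are proportional to the elasticities.
Buyer share = εs/(εs + |εd|) = 0.3/(0.3 + 2.7) = 0.1; seller share = |εd|/(εs + |εd|) = 0.9.
So producers capture 0.9 of the subsidy.

Producer share = 0.9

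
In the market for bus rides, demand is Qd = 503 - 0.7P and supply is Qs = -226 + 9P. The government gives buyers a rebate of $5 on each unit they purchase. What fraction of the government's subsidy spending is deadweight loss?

DWL / government spending = 315/88006

Pre-subsidy: 503 - 0.7P = -226 + 9P gives P* = 7290/97, Q* = 43688/97.
With the rebate, buyers effectively pay Pb = Ps − 5, where Ps is the price sellers receive.
Demand in terms of Ps becomes Qd = 503 − 0.7(Ps − 5) = 506.5 - 0.7Ps. Setting this equal to supply: 506.5 - 0.7Ps = -226 + 9Ps, so Ps = 7325/97.
Buyers pay Pb = 7325/97 − 5 = 6840/97; Q' = -226 + 9·(7325/97) = 44003/97.
ΔCS = ½(43688/97 + 44003/97)(7290/97 − 6840/97) = 19730475/9409; ΔPS = ½(43688/97 + 44003/97)(7325/97 − 7290/97) = 3069185/18818.
Government spending = 5 × 44003/97 = 220015/97.
DWL = ½ × 5 × (44003/97 − 43688/97) = 1575/194; fraction = (1575/194) / (220015/97) = 315/88006.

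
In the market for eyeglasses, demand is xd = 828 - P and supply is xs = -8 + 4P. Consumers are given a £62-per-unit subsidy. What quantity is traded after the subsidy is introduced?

Pre-subsidy: 828 - P = -8 + 4P gives P* = 167.2, x* = 660.8.
With the rebate, buyers effectively pay Pb = Ps − 62, where Ps is the price sellers receive.
Demand in terms of Ps becomes xd = 828 − 1(Ps − 62) = 890 - Ps. Setting this equal to supply: 890 - Ps = -8 + 4Ps, so Ps = 179.6.
Buyers pay Pb = 179.6 − 62 = 117.6; x' = -8 + 4·179.6 = 710.4.

x' = 710.4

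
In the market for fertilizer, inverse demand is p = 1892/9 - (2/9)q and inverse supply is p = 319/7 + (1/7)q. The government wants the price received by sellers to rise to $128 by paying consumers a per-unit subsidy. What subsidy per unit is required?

Required subsidy s = $46 per unit

At a seller price of 128, quantity supplied is -319 + 7·128 = 577.
Buyers absorb 577 only when they pay pb = 1892/9 − (2/9)·577 = 82.
s = ps − pb = 128 − 82 = 46.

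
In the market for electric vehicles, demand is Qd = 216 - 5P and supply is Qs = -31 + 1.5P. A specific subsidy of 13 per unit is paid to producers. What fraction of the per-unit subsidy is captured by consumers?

Consumer share = 3/13

Pre-subsidy: 216 - 5P = -31 + 1.5P gives P* = 38, Q* = 26.
With the subsidy, sellers receive Ps = Pb + 13 for each unit, where Pb is the price buyers pay.
Supply in terms of Pb becomes Qs = -31 + 1.5(Pb + 13) = -11.5 + 1.5Pb. Setting this equal to demand: 216 - 5Pb = -11.5 + 1.5Pb, so Pb = 35.
Sellers receive Ps = 35 + 13 = 48; Q' = 216 − 5·35 = 41.
Buyers' price falls by P* − Pb = 38 − 35 = 3; sellers' price rises by Ps − P* = 48 − 38 = 10.
So consumers capture 3/13 = 3/13 of each unit of subsidy.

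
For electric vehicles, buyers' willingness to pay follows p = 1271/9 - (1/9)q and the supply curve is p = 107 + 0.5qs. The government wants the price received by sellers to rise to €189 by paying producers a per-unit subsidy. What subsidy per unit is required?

At a seller price of 189, quantity supplied is -214 + 2·189 = 164.
Buyers absorb 164 only when they pay pb = 1271/9 − (1/9)·164 = 123.
s = ps − pb = 189 − 123 = 66.

Required subsidy s = €66 per unit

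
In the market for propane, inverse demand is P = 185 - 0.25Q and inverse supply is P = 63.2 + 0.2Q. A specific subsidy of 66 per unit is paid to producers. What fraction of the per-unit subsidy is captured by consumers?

Pre-subsidy: 185 - 0.25Q = 63.2 + 0.2Q gives Q* = 812/3 and P* = 352/3.
With the subsidy, sellers receive Ps = Pb + 66 for each unit, where Pb is the price buyers pay.
On the curves, Pb = 185 - 0.25Q and Ps = 63.2 + 0.2Q; the wedge Ps − Pb = 66 gives 63.2 + 0.2Q − (185 - 0.25Q) = 66, so Q' = 1252/3.
Then Pb = 185 − 0.25·(1252/3) = 242/3 and Ps = 63.2 + 0.2·(1252/3) = 440/3.
Buyers' price falls by P* − Pb = 352/3 − 242/3 = 110/3; sellers' price rises by Ps − P* = 440/3 − 352/3 = 88/3.
So consumers capture (110/3)/66 = 5/9 of each unit of subsidy.

Consumer share = 5/9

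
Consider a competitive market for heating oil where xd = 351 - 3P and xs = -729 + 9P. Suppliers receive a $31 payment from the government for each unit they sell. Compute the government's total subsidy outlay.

Pre-subsidy: 351 - 3P = -729 + 9P gives P* = 90, x* = 81.
With the subsidy, sellers receive Ps = Pb + 31 for each unit, where Pb is the price buyers pay.
Supply in terms of Pb becomes xs = -729 + 9(Pb + 31) = -450 + 9Pb. Setting this equal to demand: 351 - 3Pb = -450 + 9Pb, so Pb = 66.75.
Sellers receive Ps = 66.75 + 31 = 97.75; x' = 351 − 3·66.75 = 150.75.
Government outlay = subsidy × quantity = 31 × 150.75 = 4673.25.

Government cost = $4673.25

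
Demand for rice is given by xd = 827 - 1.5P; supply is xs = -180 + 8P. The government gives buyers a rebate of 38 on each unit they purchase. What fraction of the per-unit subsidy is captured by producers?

Producer share = 3/19

Pre-subsidy: 827 - 1.5P = -180 + 8P gives P* = 106, x* = 668.
With the rebate, buyers effectively pay Pb = Ps − 38, where Ps is the price sellers receive.
Demand in terms of Ps becomes xd = 827 − 1.5(Ps − 38) = 884 - 1.5Ps. Setting this equal to supply: 884 - 1.5Ps = -180 + 8Ps, so Ps = 112.
Buyers pay Pb = 112 − 38 = 74; x' = -180 + 8·112 = 716.
Buyers' price falls by P* − Pb = 106 − 74 = 32; sellers' price rises by Ps − P* = 112 − 106 = 6.
So producers capture 6/38 = 3/19 of each unit of subsidy.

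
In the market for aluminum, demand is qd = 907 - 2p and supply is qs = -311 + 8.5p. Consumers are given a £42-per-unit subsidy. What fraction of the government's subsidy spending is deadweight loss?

DWL / government spending = 34/743

Pre-subsidy: 907 - 2p = -311 + 8.5p gives p* = 116, q* = 675.
With the rebate, buyers effectively pay pb = ps − 42, where ps is the price sellers receive.
Demand in terms of ps becomes qd = 907 − 2(ps − 42) = 991 - 2ps. Setting this equal to supply: 991 - 2ps = -311 + 8.5ps, so ps = 124.
Buyers pay pb = 124 − 42 = 82; q' = -311 + 8.5·124 = 743.
ΔCS = ½(675 + 743)(116 − 82) = 24106; ΔPS = ½(675 + 743)(124 − 116) = 5672.
Government spending = 42 × 743 = 31206.
DWL = ½ × 42 × (743 − 675) = 1428; fraction = 1428 / 31206 = 34/743.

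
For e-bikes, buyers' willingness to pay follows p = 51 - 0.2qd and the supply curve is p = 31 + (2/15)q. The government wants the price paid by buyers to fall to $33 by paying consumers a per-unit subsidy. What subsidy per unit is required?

At a buyer price of 33, quantity demanded is 255 − 5·33 = 90.
Sellers supply 90 only when they receive ps = 31 + (2/15)·90 = 43.
s = ps − pb = 43 − 33 = 10.

Required subsidy s = $10 per unit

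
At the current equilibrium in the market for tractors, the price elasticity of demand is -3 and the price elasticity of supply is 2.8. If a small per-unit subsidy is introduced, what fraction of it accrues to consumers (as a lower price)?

Consumer share = 14/29

For a small subsidy around the equilibrium, the benefit split depends on the relative slopes, which at a point are proportional to the elasticities.
Buyer share = εs/(εs + |εd|) = 2.8/(2.8 + 3) = 14/29; seller share = |εd|/(εs + |εd|) = 15/29.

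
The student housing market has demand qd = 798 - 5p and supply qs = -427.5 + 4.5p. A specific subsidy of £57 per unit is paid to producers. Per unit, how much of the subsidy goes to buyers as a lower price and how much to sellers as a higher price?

Buyers gain £27 per unit; sellers gain £30 per unit

Pre-subsidy: 798 - 5p = -427.5 + 4.5p gives p* = 129, q* = 153.
With the subsidy, sellers receive ps = pb + 57 for each unit, where pb is the price buyers pay.
Supply in terms of pb becomes qs = -427.5 + 4.5(pb + 57) = -171 + 4.5pb. Setting this equal to demand: 798 - 5pb = -171 + 4.5pb, so pb = 102.
Sellers receive ps = 102 + 57 = 159; q' = 798 − 5·102 = 288.
Buyers' price falls by p* − pb = 129 − 102 = 27; sellers' price rises by ps − p* = 159 − 129 = 30.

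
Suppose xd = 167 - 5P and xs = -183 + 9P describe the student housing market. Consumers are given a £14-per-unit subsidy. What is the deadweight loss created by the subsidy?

Pre-subsidy: 167 - 5P = -183 + 9P gives P* = 25, x* = 42.
With the rebate, buyers effectively pay Pb = Ps − 14, where Ps is the price sellers receive.
Demand in terms of Ps becomes xd = 167 − 5(Ps − 14) = 237 - 5Ps. Setting this equal to supply: 237 - 5Ps = -183 + 9Ps, so Ps = 30.
Buyers pay Pb = 30 − 14 = 16; x' = -183 + 9·30 = 87.
The subsidy expands output by 87 − 42 = 45 past the efficient level; on those units the gap between marginal cost and willingness to pay runs from 0 up to 14.
DWL = ½ × 14 × 45 = 315.

Deadweight loss = £315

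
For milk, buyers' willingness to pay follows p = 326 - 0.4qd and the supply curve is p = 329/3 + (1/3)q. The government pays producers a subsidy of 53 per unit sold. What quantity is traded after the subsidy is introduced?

Pre-subsidy: 326 - 0.4q = 329/3 + (1/3)q gives q* = 295 and p* = 208.
With the subsidy, sellers receive ps = pb + 53 for each unit, where pb is the price buyers pay.
On the curves, pb = 326 - 0.4q and ps = 329/3 + (1/3)q; the wedge ps − pb = 53 gives 329/3 + (1/3)q − (326 - 0.4q) = 53, so q' = 4040/11.
Then pb = 326 − 0.4·(4040/11) = 1970/11 and ps = 329/3 + (1/3)·(4040/11) = 2553/11.

q' = 4040/11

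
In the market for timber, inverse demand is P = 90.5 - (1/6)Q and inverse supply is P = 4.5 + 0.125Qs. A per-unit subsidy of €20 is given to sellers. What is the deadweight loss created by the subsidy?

Pre-subsidy: 90.5 - (1/6)Q = 4.5 + 0.125Q gives Q* = 2064/7 and P* = 579/14.
With the subsidy, sellers receive Ps = Pb + 20 for each unit, where Pb is the price buyers pay.
On the curves, Pb = 90.5 - (1/6)Q and Ps = 4.5 + 0.125Q; the wedge Ps − Pb = 20 gives 4.5 + 0.125Q − (90.5 - (1/6)Q) = 20, so Q' = 2544/7.
Then Pb = 90.5 − (1/6)·(2544/7) = 419/14 and Ps = 4.5 + 0.125·(2544/7) = 699/14.
The subsidy expands output by 2544/7 − 2064/7 = 480/7 past the efficient level; on those units the gap between marginal cost and willingness to pay runs from 0 up to 20.
DWL = ½ × 20 × 480/7 = 4800/7.

Deadweight loss = 4800/7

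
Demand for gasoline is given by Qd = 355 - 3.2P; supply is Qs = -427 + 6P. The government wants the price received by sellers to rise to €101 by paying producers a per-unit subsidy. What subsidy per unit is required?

Required subsidy s = €46 per unit

At a seller price of 101, quantity supplied is -427 + 6·101 = 179.
Buyers absorb 179 only when they pay Pb with 355 − 3.2·Pb = 179, i.e. Pb = 55.
s = Ps − Pb = 101 − 55 = 46.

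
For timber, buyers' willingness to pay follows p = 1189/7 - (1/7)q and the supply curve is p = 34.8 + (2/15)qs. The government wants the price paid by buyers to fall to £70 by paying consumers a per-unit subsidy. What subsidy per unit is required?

Required subsidy s = £58 per unit

At a buyer price of 70, quantity demanded is 1189 − 7·70 = 699.
Sellers supply 699 only when they receive ps = 34.8 + (2/15)·699 = 128.
s = ps − pb = 128 − 70 = 58.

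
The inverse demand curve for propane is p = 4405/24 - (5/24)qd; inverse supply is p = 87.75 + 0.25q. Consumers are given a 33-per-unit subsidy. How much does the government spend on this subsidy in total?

Pre-subsidy: 4405/24 - (5/24)q = 87.75 + 0.25q gives q* = 209 and p* = 140.
With the rebate, buyers effectively pay pb = ps − 33, where ps is the price sellers receive.
On the curves, pb = 4405/24 - (5/24)q and ps = 87.75 + 0.25q; the wedge ps − pb = 33 gives 87.75 + 0.25q − (4405/24 - (5/24)q) = 33, so q' = 281.
Then pb = 4405/24 − (5/24)·281 = 125 and ps = 87.75 + 0.25·281 = 158.
Government outlay = subsidy × quantity = 33 × 281 = 9273.

Government cost = 9273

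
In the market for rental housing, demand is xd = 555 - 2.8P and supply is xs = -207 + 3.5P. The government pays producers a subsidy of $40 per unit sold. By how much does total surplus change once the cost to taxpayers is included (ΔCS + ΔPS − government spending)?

Pre-subsidy: 555 - 2.8P = -207 + 3.5P gives P* = 2540/21, x* = 649/3.
With the subsidy, sellers receive Ps = Pb + 40 for each unit, where Pb is the price buyers pay.
Supply in terms of Pb becomes xs = -207 + 3.5(Pb + 40) = -67 + 3.5Pb. Setting this equal to demand: 555 - 2.8Pb = -67 + 3.5Pb, so Pb = 6220/63.
Sellers receive Ps = 6220/63 + 40 = 8740/63; x' = 555 − 2.8·(6220/63) = 2507/9.
ΔCS = ½(649/3 + 2507/9)(2540/21 − 6220/63) = 445400/81; ΔPS = ½(649/3 + 2507/9)(8740/63 − 2540/21) = 356320/81.
Government spending = 40 × 2507/9 = 100280/9.
Net change = 445400/81 + 356320/81 − 100280/9 = -11200/9. The loss equals the DWL triangle ½·40·560/9.

Net change in total surplus = -11200/9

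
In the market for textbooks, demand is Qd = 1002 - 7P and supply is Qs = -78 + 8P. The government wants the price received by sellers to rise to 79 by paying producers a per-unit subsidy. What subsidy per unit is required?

At a seller price of 79, quantity supplied is -78 + 8·79 = 554.
Buyers absorb 554 only when they pay Pb with 1002 − 7·Pb = 554, i.e. Pb = 64.
s = Ps − Pb = 79 − 64 = 15.

Required subsidy s = 15 per unit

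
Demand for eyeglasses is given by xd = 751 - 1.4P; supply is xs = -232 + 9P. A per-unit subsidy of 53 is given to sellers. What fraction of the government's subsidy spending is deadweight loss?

Pre-subsidy: 751 - 1.4P = -232 + 9P gives P* = 4915/52, x* = 32171/52.
With the subsidy, sellers receive Ps = Pb + 53 for each unit, where Pb is the price buyers pay.
Supply in terms of Pb becomes xs = -232 + 9(Pb + 53) = 245 + 9Pb. Setting this equal to demand: 751 - 1.4Pb = 245 + 9Pb, so Pb = 1265/26.
Sellers receive Ps = 1265/26 + 53 = 2643/26; x' = 751 − 1.4·(1265/26) = 17755/26.
ΔCS = ½(32171/52 + 17755/26)(4915/52 − 1265/26) = 161419185/5408; ΔPS = ½(32171/52 + 17755/26)(2643/26 − 4915/52) = 25109651/5408.
Government spending = 53 × 17755/26 = 941015/26.
DWL = ½ × 53 × (17755/26 − 32171/52) = 176967/104; fraction = (176967/104) / (941015/26) = 63/1340.

DWL / government spending = 63/1340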